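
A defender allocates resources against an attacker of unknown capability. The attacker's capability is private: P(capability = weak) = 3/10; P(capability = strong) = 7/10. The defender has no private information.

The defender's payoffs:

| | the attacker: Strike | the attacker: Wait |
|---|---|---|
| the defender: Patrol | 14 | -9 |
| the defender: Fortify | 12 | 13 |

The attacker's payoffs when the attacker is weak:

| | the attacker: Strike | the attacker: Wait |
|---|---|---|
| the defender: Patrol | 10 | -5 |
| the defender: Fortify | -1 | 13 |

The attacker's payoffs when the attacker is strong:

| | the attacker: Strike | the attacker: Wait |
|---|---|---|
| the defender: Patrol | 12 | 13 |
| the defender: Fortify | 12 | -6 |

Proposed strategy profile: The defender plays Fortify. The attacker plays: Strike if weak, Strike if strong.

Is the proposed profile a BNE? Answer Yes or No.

No

The defender plays Fortify: E[Fortify] = 3/10·(12) + 7/10·(12) = 12; E[Patrol] = 14. Not best-responding. ✗
The attacker (capability weak), facing Fortify: Strike gives -1, Wait gives 13. Proposed Strike is not best — profitable deviation exists. ✗
The attacker (capability strong), facing Fortify: Strike gives 12, Wait gives -6. Proposed Strike is best. ✓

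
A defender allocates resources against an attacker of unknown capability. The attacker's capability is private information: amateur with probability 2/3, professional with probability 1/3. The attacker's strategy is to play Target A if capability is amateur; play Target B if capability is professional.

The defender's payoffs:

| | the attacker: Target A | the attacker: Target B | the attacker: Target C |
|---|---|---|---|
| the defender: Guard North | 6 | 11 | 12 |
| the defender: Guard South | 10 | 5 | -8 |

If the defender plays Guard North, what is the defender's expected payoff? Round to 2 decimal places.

7.67

E[Guard North] = 2/3·6 + 1/3·11 = 4 + 11/3 = 23/3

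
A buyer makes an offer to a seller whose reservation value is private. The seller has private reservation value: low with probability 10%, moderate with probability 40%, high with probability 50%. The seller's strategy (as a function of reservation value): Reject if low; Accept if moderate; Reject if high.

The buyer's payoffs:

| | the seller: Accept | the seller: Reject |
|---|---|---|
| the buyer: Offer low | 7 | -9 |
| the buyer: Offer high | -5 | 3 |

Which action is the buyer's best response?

Offer high

E[Offer low] = 0.1·(-9) + 0.4·(7) + 0.5·(-9) = -2.6
E[Offer high] = 0.1·(3) + 0.4·(-5) + 0.5·(3) = -0.2
Best response: Offer high (-0.2 is the largest).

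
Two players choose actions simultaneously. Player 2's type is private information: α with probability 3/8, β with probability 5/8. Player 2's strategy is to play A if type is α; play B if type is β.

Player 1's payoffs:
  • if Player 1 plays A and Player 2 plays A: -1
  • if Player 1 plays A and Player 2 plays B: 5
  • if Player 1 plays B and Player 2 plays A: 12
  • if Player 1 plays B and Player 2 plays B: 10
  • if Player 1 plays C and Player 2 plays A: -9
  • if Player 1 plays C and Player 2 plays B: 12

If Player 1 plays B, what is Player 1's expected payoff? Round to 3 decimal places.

E[B] = 3/8·12 + 5/8·10 = 9/2 + 25/4 = 43/4

10.750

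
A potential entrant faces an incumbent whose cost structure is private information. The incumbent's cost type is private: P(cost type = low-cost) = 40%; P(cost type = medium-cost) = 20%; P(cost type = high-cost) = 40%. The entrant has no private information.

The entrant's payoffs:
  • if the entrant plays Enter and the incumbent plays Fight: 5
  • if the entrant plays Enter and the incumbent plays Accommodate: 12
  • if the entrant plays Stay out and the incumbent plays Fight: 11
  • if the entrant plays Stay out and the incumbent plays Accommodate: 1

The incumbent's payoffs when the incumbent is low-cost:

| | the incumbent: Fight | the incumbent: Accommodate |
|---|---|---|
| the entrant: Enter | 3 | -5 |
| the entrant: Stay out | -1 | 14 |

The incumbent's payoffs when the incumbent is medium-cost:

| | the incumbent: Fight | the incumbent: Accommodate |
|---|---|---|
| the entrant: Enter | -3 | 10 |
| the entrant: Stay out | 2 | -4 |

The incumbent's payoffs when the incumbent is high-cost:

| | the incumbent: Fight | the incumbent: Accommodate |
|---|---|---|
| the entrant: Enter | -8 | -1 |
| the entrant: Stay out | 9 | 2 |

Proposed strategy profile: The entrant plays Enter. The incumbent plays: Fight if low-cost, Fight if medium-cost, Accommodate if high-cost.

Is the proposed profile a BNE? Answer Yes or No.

No

A profile is a BNE iff every type of every player is best-responding given beliefs about the other side.
The entrant plays Enter: E[Enter] = 0.4·(5) + 0.2·(5) + 0.4·(12) = 7.8; E[Stay out] = 7. Best-responding. ✓
The incumbent (cost type low-cost), facing Enter: Fight gives 3, Accommodate gives -5. Proposed Fight is best. ✓
The incumbent (cost type medium-cost), facing Enter: Fight gives -3, Accommodate gives 10. Proposed Fight is not best — profitable deviation exists. ✗
The incumbent (cost type high-cost), facing Enter: Fight gives -8, Accommodate gives -1. Proposed Accommodate is best. ✓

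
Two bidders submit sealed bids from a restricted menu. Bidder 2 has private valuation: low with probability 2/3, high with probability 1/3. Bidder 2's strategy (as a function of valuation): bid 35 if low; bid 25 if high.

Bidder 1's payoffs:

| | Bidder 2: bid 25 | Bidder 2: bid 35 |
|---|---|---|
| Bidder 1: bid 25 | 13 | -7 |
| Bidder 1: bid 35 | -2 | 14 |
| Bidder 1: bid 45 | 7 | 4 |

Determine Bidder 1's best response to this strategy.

Compute Bidder 1's expected payoff for each action, taking the expectation over Bidder 2's type.
E[bid 25] = 2/3·(-7) + 1/3·(13) = -1/3
E[bid 35] = 2/3·(14) + 1/3·(-2) = 26/3
E[bid 45] = 2/3·(4) + 1/3·(7) = 5
Best response: bid 35 (26/3 is the largest).

bid 35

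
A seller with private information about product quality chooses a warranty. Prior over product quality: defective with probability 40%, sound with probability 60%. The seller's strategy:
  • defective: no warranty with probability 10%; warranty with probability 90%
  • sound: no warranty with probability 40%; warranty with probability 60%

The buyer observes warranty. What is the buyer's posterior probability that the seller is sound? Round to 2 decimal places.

0.50

Apply Bayes' rule using the sender's strategy as the likelihood.
P(warranty) = 0.4·0.9 + 0.6·0.6 = 0.72
P(sound | warranty) = (0.6·0.6) / 0.72 = 0.36 / 0.72 = 0.5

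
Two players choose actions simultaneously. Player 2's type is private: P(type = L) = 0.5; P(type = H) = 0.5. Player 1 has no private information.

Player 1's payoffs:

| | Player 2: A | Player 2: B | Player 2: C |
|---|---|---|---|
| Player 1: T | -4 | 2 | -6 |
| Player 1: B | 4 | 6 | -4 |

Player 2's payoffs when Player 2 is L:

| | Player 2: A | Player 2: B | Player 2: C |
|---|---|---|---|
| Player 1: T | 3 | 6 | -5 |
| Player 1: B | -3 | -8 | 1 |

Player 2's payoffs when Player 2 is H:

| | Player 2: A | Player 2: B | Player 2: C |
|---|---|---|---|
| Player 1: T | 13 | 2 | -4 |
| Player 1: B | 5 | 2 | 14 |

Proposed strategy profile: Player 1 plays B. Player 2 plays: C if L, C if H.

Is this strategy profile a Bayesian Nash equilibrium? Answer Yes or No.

A profile is a BNE iff every type of every player is best-responding given beliefs about the other side.
Player 1 plays B: E[B] = 0.5·(-4) + 0.5·(-4) = -4; E[T] = -6. Best-responding. ✓
Player 2 (type L), facing B: A gives -3, B gives -8, C gives 1. Proposed C is best. ✓
Player 2 (type H), facing B: A gives 5, B gives 2, C gives 14. Proposed C is best. ✓

Yes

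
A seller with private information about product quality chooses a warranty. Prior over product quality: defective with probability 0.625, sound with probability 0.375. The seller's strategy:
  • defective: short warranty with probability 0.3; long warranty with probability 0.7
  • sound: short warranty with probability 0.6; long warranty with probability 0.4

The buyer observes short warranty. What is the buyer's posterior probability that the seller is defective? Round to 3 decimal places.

0.455

P(short warranty) = 0.625·0.3 + 0.375·0.6 = 0.4125
P(defective | short warranty) = (0.625·0.3) / 0.4125 = 0.1875 / 0.4125 = 0.454545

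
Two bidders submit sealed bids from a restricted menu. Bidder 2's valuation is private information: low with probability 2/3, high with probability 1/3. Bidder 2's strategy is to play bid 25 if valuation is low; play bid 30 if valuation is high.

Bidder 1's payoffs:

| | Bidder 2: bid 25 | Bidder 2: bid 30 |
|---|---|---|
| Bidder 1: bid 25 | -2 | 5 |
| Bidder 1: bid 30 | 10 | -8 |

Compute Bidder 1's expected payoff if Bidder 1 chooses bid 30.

Take the expectation over Bidder 2's valuation, weighting each type's action by its prior probability.
E[bid 30] = 2/3·10 + 1/3·(-8) = 20/3 + (-8/3) = 4

4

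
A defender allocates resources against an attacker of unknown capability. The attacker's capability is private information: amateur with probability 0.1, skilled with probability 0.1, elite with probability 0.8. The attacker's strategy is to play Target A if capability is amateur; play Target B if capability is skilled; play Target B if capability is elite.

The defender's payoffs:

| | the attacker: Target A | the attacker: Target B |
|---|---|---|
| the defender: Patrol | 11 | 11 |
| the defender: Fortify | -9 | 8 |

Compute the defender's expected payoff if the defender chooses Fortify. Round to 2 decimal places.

6.30

E[Fortify] = 0.1·(-9) + 0.1·8 + 0.8·8 = (-0.9) + 0.8 + 6.4 = 6.3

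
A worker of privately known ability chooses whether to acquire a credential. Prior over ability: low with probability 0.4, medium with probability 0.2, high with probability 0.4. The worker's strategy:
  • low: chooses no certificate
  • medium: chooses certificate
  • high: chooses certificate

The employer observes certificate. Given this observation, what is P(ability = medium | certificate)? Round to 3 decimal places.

P(certificate) = 0.4·0 + 0.2·1 + 0.4·1 = 0.6
P(medium | certificate) = (0.2·1) / 0.6 = 0.2 / 0.6 = 0.333333

0.333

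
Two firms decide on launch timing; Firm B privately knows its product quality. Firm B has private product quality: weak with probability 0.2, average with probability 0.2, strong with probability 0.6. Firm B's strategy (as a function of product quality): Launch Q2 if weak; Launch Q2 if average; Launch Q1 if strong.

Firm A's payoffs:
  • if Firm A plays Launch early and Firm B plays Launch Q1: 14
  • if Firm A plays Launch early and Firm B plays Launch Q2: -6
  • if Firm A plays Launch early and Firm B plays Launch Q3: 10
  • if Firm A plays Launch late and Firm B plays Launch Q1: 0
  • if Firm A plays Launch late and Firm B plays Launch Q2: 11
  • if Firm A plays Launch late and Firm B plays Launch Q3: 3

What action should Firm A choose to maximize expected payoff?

Launch early

E[Launch early] = 0.2·(-6) + 0.2·(-6) + 0.6·(14) = 6
E[Launch late] = 0.2·(11) + 0.2·(11) + 0.6·(0) = 4.4
Best response: Launch early (6 is the largest).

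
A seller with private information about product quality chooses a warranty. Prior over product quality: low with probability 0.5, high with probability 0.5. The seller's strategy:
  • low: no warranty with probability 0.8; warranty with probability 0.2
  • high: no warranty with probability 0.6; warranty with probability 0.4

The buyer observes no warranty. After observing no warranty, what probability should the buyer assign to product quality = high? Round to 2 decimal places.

P(no warranty) = 0.5·0.8 + 0.5·0.6 = 0.7
P(high | no warranty) = (0.5·0.6) / 0.7 = 0.3 / 0.7 = 0.428571

0.43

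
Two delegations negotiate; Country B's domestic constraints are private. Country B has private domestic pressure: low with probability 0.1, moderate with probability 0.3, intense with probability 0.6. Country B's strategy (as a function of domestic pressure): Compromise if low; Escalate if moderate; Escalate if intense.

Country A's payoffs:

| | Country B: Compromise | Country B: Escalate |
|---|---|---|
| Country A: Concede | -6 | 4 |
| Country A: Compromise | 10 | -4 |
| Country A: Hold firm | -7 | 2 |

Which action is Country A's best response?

Concede

E[Concede] = 0.1·(-6) + 0.3·(4) + 0.6·(4) = 3
E[Compromise] = 0.1·(10) + 0.3·(-4) + 0.6·(-4) = -2.6
E[Hold firm] = 0.1·(-7) + 0.3·(2) + 0.6·(2) = 1.1
Best response: Concede (3 is the largest).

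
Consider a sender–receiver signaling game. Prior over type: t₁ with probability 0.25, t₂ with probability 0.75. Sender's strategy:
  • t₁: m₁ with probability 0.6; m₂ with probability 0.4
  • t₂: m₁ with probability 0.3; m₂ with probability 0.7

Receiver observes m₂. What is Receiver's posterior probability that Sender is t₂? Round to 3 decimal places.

0.840

Apply Bayes' rule using the sender's strategy as the likelihood.
P(m₂) = 0.25·0.4 + 0.75·0.7 = 0.625
P(t₂ | m₂) = (0.75·0.7) / 0.625 = 0.525 / 0.625 = 0.84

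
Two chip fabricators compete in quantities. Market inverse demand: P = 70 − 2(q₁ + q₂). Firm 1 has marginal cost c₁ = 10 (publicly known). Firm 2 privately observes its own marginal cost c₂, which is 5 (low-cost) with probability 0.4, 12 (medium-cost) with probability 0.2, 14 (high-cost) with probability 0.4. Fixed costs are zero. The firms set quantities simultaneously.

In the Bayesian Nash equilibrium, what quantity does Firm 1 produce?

Each type of Firm 2 best-responds to q₁; Firm 1 best-responds to the expected q₂ over Firm 2's types.
Firm 2 with cost c maximizes (70 − 2(q₁+q₂) − c)·q₂, giving q₂(c) = (70 − c − 2q₁)/4.
E[c₂] = 0.4·5 + 0.2·12 + 0.4·14 = 10
Firm 1's FOC against E[q₂] yields q₁ = (70 − 2·10 + E[c₂])/6 = (70 − 20 + 10)/6 = 10.

10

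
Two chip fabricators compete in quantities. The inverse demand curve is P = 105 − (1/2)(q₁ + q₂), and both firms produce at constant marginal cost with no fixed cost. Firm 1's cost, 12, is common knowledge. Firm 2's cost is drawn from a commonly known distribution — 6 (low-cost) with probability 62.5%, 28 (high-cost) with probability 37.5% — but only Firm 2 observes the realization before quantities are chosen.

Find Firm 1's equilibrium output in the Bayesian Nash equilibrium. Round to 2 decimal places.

63.50

Firm 2 with cost c maximizes (105 − (1/2)(q₁+q₂) − c)·q₂, giving q₂(c) = (105 − c − (1/2)q₁).
E[c₂] = 0.625·6 + 0.375·28 = 14.25
Firm 1's FOC against E[q₂] yields q₁ = (105 − 2·12 + E[c₂])/(3/2) = (105 − 24 + 14.25)/(3/2) = 63.5.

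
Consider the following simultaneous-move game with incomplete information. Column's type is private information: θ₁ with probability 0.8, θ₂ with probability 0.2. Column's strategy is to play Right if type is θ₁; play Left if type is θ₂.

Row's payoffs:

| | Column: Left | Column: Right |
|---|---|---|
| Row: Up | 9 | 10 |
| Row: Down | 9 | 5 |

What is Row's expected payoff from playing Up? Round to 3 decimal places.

9.800

Take the expectation over Column's type, weighting each type's action by its prior probability.
E[Up] = 0.8·10 + 0.2·9 = 8 + 1.8 = 9.8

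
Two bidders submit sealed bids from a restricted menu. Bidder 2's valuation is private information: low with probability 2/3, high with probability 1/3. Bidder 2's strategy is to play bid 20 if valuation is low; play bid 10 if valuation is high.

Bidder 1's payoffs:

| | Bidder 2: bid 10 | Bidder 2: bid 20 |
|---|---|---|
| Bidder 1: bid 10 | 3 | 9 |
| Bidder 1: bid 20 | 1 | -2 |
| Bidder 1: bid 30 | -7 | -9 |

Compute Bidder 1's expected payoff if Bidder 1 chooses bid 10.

E[bid 10] = 2/3·9 + 1/3·3 = 6 + 1 = 7

7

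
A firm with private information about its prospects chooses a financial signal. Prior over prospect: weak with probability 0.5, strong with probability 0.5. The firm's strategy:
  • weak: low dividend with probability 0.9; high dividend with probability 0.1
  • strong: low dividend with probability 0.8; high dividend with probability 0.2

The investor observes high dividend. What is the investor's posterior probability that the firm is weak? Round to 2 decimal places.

0.33

P(high dividend) = 0.5·0.1 + 0.5·0.2 = 0.15
P(weak | high dividend) = (0.5·0.1) / 0.15 = 0.05 / 0.15 = 0.333333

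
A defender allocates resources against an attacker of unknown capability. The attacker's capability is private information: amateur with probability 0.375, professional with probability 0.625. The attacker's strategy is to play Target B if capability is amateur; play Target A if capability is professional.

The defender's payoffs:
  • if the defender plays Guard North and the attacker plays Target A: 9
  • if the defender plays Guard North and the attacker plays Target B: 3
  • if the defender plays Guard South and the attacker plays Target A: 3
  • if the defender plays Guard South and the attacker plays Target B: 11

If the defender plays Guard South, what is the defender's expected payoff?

6

E[Guard South] = 0.375·11 + 0.625·3 = 4.125 + 1.875 = 6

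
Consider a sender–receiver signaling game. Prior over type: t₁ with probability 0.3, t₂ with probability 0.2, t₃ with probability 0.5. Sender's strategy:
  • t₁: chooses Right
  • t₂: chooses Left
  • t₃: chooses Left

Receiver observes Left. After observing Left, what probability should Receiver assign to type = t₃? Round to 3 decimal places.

P(Left) = 0.3·0 + 0.2·1 + 0.5·1 = 0.7
P(t₃ | Left) = (0.5·1) / 0.7 = 0.5 / 0.7 = 0.714286

0.714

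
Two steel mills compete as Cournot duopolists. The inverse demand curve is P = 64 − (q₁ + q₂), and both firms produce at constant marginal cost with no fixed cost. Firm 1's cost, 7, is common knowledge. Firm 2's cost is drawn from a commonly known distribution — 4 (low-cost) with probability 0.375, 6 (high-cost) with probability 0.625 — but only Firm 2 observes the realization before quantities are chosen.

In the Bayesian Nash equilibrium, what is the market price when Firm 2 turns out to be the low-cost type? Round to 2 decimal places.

Type-c best response for Firm 2: q₂(c) = (64 − c)/2 − q₁/2.
Firm 1 maximizes expected profit; its first-order condition is 64 − 2q₁ − E[q₂] − 7 = 0.
Substituting E[q₂] and solving: E[c₂] = 5.25, so q₁ = (64 − 2·7 + 5.25)/3 = 18.4167.
q₂(low-cost) = 20.7917, so P = 64 − (18.4167 + 20.7917) = 24.7917.

24.79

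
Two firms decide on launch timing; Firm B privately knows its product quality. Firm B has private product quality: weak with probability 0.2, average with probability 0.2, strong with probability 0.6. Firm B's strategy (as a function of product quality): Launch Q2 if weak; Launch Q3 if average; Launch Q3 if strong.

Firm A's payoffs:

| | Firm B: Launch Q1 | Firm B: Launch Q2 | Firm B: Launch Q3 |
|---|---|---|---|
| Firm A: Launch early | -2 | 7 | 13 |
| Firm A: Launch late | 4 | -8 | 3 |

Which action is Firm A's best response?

Launch early

E[Launch early] = 0.2·(7) + 0.2·(13) + 0.6·(13) = 11.8
E[Launch late] = 0.2·(-8) + 0.2·(3) + 0.6·(3) = 0.8
Best response: Launch early (11.8 is the largest).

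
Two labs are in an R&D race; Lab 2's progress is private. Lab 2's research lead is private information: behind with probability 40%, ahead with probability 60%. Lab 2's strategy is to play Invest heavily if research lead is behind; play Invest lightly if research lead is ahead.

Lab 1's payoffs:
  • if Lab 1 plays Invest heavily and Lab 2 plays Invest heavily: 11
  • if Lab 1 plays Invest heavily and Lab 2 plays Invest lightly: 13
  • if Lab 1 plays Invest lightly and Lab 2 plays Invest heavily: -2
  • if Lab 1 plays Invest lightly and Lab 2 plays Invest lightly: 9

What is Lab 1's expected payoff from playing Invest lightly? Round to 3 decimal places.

Take the expectation over Lab 2's research lead, weighting each type's action by its prior probability.
E[Invest lightly] = 0.4·(-2) + 0.6·9 = (-0.8) + 5.4 = 4.6

4.600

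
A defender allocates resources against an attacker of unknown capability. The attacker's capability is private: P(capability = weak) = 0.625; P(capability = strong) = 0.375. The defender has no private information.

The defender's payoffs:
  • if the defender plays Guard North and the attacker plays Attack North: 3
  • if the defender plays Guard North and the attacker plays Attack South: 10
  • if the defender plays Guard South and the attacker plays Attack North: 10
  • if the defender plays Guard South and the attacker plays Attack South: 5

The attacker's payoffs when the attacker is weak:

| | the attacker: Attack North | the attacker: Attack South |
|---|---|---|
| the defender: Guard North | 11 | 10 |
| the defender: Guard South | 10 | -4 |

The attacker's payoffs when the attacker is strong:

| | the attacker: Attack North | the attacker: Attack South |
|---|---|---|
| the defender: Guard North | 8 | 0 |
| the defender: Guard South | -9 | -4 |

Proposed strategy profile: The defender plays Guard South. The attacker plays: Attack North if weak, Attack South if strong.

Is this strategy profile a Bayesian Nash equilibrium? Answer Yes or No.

Yes

The defender plays Guard South: E[Guard South] = 0.625·(10) + 0.375·(5) = 8.125; E[Guard North] = 5.625. Best-responding. ✓
The attacker (capability weak), facing Guard South: Attack North gives 10, Attack South gives -4. Proposed Attack North is best. ✓
The attacker (capability strong), facing Guard South: Attack North gives -9, Attack South gives -4. Proposed Attack South is best. ✓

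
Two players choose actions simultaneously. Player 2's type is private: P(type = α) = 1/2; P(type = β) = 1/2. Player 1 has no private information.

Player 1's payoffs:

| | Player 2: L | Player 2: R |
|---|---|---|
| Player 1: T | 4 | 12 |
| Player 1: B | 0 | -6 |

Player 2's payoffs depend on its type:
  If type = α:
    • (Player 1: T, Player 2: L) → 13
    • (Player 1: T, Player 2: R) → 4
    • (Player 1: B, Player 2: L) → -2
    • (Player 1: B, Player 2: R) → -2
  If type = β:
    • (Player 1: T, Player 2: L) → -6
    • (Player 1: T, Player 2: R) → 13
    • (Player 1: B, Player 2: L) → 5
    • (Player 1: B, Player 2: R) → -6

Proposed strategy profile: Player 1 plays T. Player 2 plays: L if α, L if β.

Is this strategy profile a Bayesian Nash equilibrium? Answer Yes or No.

A profile is a BNE iff every type of every player is best-responding given beliefs about the other side.
Player 1 plays T: E[T] = 1/2·(4) + 1/2·(4) = 4; E[B] = 0. Best-responding. ✓
Player 2 (type α), facing T: L gives 13, R gives 4. Proposed L is best. ✓
Player 2 (type β), facing T: L gives -6, R gives 13. Proposed L is not best — profitable deviation exists. ✗

No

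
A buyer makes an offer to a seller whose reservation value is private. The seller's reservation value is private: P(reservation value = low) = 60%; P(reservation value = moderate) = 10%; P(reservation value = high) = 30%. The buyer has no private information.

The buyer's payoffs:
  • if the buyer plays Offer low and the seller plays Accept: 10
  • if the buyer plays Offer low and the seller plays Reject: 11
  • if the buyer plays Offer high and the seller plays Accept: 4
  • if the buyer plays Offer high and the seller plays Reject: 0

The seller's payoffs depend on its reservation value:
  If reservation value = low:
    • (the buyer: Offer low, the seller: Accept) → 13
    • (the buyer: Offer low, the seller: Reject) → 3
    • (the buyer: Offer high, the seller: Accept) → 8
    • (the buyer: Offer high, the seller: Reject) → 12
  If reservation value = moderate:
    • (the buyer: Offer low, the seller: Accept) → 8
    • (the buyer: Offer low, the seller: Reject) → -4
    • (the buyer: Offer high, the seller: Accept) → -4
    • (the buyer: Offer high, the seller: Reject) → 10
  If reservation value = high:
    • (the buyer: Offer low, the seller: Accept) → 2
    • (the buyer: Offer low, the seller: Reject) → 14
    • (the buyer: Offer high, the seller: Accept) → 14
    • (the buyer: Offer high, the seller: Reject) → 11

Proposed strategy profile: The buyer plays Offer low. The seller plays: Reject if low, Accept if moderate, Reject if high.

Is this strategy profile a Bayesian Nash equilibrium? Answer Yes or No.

A profile is a BNE iff every type of every player is best-responding given beliefs about the other side.
The buyer plays Offer low: E[Offer low] = 0.6·(11) + 0.1·(10) + 0.3·(11) = 10.9; E[Offer high] = 0.4. Best-responding. ✓
The seller (reservation value low), facing Offer low: Accept gives 13, Reject gives 3. Proposed Reject is not best — profitable deviation exists. ✗
The seller (reservation value moderate), facing Offer low: Accept gives 8, Reject gives -4. Proposed Accept is best. ✓
The seller (reservation value high), facing Offer low: Accept gives 2, Reject gives 14. Proposed Reject is best. ✓

No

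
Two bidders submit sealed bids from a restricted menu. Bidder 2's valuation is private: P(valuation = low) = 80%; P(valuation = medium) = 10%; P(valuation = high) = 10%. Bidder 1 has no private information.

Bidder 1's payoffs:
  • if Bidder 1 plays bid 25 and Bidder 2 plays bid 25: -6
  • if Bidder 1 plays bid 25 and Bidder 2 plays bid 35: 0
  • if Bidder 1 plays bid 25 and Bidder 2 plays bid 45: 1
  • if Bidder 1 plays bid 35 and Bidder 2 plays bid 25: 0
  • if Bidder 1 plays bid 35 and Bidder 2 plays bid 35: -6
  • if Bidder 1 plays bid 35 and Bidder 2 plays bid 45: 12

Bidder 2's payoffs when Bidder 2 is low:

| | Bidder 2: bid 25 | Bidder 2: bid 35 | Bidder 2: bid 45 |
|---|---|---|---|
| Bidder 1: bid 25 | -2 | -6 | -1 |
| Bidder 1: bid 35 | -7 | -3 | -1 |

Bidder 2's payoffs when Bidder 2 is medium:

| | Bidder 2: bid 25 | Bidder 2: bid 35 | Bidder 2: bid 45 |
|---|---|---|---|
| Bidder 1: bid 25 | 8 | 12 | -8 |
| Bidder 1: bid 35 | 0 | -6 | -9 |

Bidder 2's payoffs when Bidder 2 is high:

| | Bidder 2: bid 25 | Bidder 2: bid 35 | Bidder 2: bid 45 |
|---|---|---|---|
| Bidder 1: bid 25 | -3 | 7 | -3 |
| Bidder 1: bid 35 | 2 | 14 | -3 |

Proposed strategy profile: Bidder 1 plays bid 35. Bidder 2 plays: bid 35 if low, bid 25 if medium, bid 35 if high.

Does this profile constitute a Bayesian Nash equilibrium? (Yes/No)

No

Bidder 1 plays bid 35: E[bid 35] = 0.8·(-6) + 0.1·(0) + 0.1·(-6) = -5.4; E[bid 25] = -0.6. Not best-responding. ✗
Bidder 2 (valuation low), facing bid 35: bid 25 gives -7, bid 35 gives -3, bid 45 gives -1. Proposed bid 35 is not best — profitable deviation exists. ✗
Bidder 2 (valuation medium), facing bid 35: bid 25 gives 0, bid 35 gives -6, bid 45 gives -9. Proposed bid 25 is best. ✓
Bidder 2 (valuation high), facing bid 35: bid 25 gives 2, bid 35 gives 14, bid 45 gives -3. Proposed bid 35 is best. ✓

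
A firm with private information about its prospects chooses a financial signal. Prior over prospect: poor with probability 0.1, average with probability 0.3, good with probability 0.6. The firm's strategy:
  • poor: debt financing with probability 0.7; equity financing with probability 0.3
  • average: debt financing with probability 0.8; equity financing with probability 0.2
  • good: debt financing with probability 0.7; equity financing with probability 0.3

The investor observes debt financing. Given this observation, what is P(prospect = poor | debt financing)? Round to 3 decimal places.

0.096

P(debt financing) = 0.1·0.7 + 0.3·0.8 + 0.6·0.7 = 0.73
P(poor | debt financing) = (0.1·0.7) / 0.73 = 0.07 / 0.73 = 0.0958904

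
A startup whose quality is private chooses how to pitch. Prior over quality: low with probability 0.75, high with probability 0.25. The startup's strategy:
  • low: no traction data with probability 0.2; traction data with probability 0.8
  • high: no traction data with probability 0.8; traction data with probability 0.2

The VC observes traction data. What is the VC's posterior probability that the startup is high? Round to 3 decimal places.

P(traction data) = 0.75·0.8 + 0.25·0.2 = 0.65
P(high | traction data) = (0.25·0.2) / 0.65 = 0.05 / 0.65 = 0.0769231

0.077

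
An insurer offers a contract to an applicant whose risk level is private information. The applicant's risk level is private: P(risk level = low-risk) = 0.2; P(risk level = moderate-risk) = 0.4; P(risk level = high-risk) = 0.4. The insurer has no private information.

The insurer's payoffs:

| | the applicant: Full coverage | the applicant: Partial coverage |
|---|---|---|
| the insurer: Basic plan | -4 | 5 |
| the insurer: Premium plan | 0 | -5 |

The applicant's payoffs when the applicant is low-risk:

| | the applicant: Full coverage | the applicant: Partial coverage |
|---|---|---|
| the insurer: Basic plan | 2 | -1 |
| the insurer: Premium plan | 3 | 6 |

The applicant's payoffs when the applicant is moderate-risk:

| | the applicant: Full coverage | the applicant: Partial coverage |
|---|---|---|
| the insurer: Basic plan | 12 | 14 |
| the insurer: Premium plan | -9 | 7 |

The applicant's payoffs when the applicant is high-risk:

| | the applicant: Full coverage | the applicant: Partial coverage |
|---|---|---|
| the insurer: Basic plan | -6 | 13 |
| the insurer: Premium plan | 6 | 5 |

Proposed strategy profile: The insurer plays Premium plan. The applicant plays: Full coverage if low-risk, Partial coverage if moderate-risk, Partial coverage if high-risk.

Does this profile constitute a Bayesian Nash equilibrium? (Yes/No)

No

The insurer plays Premium plan: E[Premium plan] = 0.2·(0) + 0.4·(-5) + 0.4·(-5) = -4; E[Basic plan] = 3.2. Not best-responding. ✗
The applicant (risk level low-risk), facing Premium plan: Full coverage gives 3, Partial coverage gives 6. Proposed Full coverage is not best — profitable deviation exists. ✗
The applicant (risk level moderate-risk), facing Premium plan: Full coverage gives -9, Partial coverage gives 7. Proposed Partial coverage is best. ✓
The applicant (risk level high-risk), facing Premium plan: Full coverage gives 6, Partial coverage gives 5. Proposed Partial coverage is not best — profitable deviation exists. ✗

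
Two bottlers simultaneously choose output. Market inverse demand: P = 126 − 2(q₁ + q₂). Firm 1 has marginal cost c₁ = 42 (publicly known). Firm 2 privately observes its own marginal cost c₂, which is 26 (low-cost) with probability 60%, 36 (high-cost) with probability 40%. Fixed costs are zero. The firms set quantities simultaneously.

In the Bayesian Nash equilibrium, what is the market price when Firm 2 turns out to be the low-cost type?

Type-c best response for Firm 2: q₂(c) = (126 − c)/4 − q₁/2.
Firm 1 maximizes expected profit; its first-order condition is 126 − 4q₁ − 2E[q₂] − 42 = 0.
Substituting E[q₂] and solving: E[c₂] = 30, so q₁ = (126 − 2·42 + 30)/6 = 12.
q₂(low-cost) = 19, so P = 126 − 2·(12 + 19) = 64.

64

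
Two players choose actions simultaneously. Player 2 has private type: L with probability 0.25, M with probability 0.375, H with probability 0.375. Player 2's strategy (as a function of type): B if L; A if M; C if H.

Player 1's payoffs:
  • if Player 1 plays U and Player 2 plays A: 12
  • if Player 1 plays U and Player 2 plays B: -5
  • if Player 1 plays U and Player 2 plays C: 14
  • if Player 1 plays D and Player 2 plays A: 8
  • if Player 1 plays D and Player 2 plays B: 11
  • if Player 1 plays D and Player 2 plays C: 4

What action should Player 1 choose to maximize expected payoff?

U

E[U] = 0.25·(-5) + 0.375·(12) + 0.375·(14) = 8.5
E[D] = 0.25·(11) + 0.375·(8) + 0.375·(4) = 7.25
Best response: U (8.5 is the largest).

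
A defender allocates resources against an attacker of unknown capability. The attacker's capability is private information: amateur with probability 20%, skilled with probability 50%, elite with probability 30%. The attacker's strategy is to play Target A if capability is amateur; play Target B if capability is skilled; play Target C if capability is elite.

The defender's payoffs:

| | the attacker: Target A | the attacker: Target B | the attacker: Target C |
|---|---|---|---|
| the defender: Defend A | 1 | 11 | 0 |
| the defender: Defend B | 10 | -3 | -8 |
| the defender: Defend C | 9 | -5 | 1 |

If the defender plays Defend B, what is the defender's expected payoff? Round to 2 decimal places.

-1.90

Take the expectation over the attacker's capability, weighting each type's action by its prior probability.
E[Defend B] = 0.2·10 + 0.5·(-3) + 0.3·(-8) = 2 + (-1.5) + (-2.4) = -1.9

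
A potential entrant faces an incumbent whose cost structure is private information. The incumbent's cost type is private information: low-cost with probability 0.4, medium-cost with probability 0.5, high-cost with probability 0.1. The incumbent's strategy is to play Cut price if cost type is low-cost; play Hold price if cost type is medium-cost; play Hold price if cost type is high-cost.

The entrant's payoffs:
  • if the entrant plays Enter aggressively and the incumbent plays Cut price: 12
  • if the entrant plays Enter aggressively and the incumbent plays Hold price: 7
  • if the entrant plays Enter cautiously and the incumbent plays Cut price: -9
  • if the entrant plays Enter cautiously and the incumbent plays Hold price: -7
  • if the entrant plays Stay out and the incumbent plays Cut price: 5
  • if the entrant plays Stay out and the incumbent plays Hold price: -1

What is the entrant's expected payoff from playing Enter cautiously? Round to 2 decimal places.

-7.80

E[Enter cautiously] = 0.4·(-9) + 0.5·(-7) + 0.1·(-7) = (-3.6) + (-3.5) + (-0.7) = -7.8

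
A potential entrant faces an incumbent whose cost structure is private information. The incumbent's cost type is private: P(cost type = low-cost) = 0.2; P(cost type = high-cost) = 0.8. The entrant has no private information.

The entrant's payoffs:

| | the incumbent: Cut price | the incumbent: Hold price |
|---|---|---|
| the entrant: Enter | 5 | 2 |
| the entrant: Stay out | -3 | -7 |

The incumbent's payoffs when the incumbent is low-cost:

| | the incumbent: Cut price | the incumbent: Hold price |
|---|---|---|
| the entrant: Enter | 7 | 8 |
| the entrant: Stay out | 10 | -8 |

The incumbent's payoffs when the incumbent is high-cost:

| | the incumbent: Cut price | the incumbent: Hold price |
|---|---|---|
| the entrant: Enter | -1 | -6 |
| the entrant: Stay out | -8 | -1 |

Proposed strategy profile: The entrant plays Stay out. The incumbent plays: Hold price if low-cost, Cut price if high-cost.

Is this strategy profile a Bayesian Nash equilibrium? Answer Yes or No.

A profile is a BNE iff every type of every player is best-responding given beliefs about the other side.
The entrant plays Stay out: E[Stay out] = 0.2·(-7) + 0.8·(-3) = -3.8; E[Enter] = 4.4. Not best-responding. ✗
The incumbent (cost type low-cost), facing Stay out: Cut price gives 10, Hold price gives -8. Proposed Hold price is not best — profitable deviation exists. ✗
The incumbent (cost type high-cost), facing Stay out: Cut price gives -8, Hold price gives -1. Proposed Cut price is not best — profitable deviation exists. ✗

No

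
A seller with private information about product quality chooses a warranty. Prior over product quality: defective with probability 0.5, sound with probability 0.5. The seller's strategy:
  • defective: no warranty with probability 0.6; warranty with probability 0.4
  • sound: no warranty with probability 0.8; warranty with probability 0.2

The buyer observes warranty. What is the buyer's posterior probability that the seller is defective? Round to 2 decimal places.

P(warranty) = 0.5·0.4 + 0.5·0.2 = 0.3
P(defective | warranty) = (0.5·0.4) / 0.3 = 0.2 / 0.3 = 0.666667

0.67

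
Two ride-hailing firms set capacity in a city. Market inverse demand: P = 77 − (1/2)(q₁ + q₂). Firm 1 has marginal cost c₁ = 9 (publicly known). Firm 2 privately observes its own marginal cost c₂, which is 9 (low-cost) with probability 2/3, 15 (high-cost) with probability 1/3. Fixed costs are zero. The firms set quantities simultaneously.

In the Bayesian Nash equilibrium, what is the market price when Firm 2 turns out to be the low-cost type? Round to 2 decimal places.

31.33

Firm 2 with cost c maximizes (77 − (1/2)(q₁+q₂) − c)·q₂, giving q₂(c) = (77 − c − (1/2)q₁).
E[c₂] = 2/3·9 + 1/3·15 = 11
Firm 1's FOC against E[q₂] yields q₁ = (77 − 2·9 + E[c₂])/(3/2) = (77 − 18 + 11)/(3/2) = 46.6667.
q₂(low-cost) = 44.6667, so P = 77 − (1/2)·(46.6667 + 44.6667) = 31.3333.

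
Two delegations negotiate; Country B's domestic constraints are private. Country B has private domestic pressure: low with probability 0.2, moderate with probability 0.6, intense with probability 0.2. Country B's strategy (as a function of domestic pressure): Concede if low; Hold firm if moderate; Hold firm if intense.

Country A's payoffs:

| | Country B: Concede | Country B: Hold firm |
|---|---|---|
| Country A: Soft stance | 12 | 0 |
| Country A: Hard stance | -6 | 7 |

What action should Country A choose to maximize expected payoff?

E[Soft stance] = 0.2·(12) + 0.6·(0) + 0.2·(0) = 2.4
E[Hard stance] = 0.2·(-6) + 0.6·(7) + 0.2·(7) = 4.4
Best response: Hard stance (4.4 is the largest).

Hard stance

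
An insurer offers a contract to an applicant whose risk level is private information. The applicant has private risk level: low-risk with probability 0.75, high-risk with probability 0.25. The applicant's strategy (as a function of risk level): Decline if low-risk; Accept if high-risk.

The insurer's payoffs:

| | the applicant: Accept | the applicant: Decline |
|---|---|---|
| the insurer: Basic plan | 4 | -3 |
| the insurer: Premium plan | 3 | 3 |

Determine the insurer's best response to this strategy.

Premium plan

E[Basic plan] = 0.75·(-3) + 0.25·(4) = -1.25
E[Premium plan] = 0.75·(3) + 0.25·(3) = 3
Best response: Premium plan (3 is the largest).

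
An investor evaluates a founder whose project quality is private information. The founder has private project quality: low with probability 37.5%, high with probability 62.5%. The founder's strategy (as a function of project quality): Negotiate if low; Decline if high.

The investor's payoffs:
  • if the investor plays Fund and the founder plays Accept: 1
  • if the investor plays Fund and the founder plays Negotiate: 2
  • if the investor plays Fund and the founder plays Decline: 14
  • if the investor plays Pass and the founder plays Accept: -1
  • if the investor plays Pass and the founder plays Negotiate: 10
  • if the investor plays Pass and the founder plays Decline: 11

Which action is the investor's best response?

Compute the investor's expected payoff for each action, taking the expectation over the founder's type.
E[Fund] = 0.375·(2) + 0.625·(14) = 9.5
E[Pass] = 0.375·(10) + 0.625·(11) = 10.625
Best response: Pass (10.625 is the largest).

Pass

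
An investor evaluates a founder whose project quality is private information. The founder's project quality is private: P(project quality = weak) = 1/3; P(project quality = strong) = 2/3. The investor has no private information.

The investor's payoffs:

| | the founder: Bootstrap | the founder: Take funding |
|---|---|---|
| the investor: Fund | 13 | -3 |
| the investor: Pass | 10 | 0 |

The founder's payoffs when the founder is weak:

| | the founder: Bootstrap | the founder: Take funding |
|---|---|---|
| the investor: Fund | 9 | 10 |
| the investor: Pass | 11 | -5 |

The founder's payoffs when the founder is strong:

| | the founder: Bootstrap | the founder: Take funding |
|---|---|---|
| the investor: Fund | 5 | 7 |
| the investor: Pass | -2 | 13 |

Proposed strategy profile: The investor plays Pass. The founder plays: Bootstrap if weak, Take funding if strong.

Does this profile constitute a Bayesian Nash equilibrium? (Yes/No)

The investor plays Pass: E[Pass] = 1/3·(10) + 2/3·(0) = 10/3; E[Fund] = 7/3. Best-responding. ✓
The founder (project quality weak), facing Pass: Bootstrap gives 11, Take funding gives -5. Proposed Bootstrap is best. ✓
The founder (project quality strong), facing Pass: Bootstrap gives -2, Take funding gives 13. Proposed Take funding is best. ✓

Yes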